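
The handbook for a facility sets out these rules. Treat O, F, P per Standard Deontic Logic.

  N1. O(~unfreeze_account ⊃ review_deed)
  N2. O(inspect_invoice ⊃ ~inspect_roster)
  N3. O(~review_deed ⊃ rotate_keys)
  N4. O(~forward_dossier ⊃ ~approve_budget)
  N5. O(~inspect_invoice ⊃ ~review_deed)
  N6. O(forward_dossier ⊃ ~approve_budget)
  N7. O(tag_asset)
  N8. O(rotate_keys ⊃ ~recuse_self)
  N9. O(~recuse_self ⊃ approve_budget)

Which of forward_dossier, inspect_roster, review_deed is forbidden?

inspect_roster

By case analysis on forward_dossier: premise 6 gives O(forward_dossier ⊃ ~approve_budget) and premise 4 gives O(~forward_dossier ⊃ ~approve_budget), so O(~approve_budget) either way.
The contrapositive of premise 9 (O(~recuse_self ⊃ approve_budget)) is O(~approve_budget ⊃ recuse_self), and O(~approve_budget) is already established, so O(recuse_self).
The contrapositive of premise 8 (O(rotate_keys ⊃ ~recuse_self)) is O(recuse_self ⊃ ~rotate_keys), and O(recuse_self) is already established, so O(~rotate_keys).
Premise 3 is O(~review_deed ⊃ rotate_keys); contrapositively O(~rotate_keys ⊃ review_deed). Since O(~rotate_keys) holds, K gives O(review_deed).
Premise 5, O(~inspect_invoice ⊃ ~review_deed), contraposes to O(review_deed ⊃ inspect_invoice); with O(review_deed) we get O(inspect_invoice).
From O(inspect_invoice) and premise 2, O(inspect_invoice ⊃ ~inspect_roster), we obtain O(~inspect_roster).
So O(~inspect_roster) holds, i.e. inspect_roster is forbidden. None of the other listed options is forbidden under the premises.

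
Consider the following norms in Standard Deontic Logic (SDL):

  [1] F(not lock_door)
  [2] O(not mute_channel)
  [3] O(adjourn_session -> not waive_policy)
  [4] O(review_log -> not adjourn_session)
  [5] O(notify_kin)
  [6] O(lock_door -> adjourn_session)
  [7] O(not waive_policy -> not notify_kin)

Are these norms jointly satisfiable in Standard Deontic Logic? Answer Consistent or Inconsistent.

From premise 5 we have O(notify_kin).
Premise 7 is O(not waive_policy -> not notify_kin); contrapositively O(notify_kin -> waive_policy). Since O(notify_kin) holds, K gives O(waive_policy).
Premise 3, O(adjourn_session -> not waive_policy), contraposes to O(waive_policy -> not adjourn_session); with O(waive_policy) we get O(not adjourn_session).
Premise 6, O(lock_door -> adjourn_session), contraposes to O(not adjourn_session -> not lock_door); with O(not adjourn_session) we get O(not lock_door).
However, F(not lock_door) at premise 1 amounts to O(lock_door).
We now have both O(not lock_door) and O(lock_door) — lock_door is simultaneously obligatory and forbidden, violating the D-axiom.

Inconsistent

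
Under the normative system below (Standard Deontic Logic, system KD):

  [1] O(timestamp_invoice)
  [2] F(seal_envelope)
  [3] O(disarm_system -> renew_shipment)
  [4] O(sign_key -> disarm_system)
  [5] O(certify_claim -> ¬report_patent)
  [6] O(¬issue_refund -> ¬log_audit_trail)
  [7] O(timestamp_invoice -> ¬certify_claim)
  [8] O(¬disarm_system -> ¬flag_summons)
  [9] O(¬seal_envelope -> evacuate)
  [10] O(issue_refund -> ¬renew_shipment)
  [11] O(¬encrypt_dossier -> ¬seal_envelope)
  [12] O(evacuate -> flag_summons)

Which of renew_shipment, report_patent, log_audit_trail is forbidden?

F(seal_envelope) at premise 2 means O(¬seal_envelope).
Premise 9 is O(¬seal_envelope -> evacuate); since O(¬seal_envelope), deontic closure gives O(evacuate).
From O(evacuate) and premise 12, O(evacuate -> flag_summons), we obtain O(flag_summons).
Premise 8, O(¬disarm_system -> ¬flag_summons), contraposes to O(flag_summons -> disarm_system); with O(flag_summons) we get O(disarm_system).
Premise 3 is O(disarm_system -> renew_shipment); since O(disarm_system), deontic closure gives O(renew_shipment).
The contrapositive of premise 10 (O(issue_refund -> ¬renew_shipment)) is O(renew_shipment -> ¬issue_refund), and O(renew_shipment) is already established, so O(¬issue_refund).
From O(¬issue_refund) and premise 6, O(¬issue_refund -> ¬log_audit_trail), we obtain O(¬log_audit_trail).
So O(¬log_audit_trail) holds, i.e. log_audit_trail is forbidden. None of the other listed options is forbidden under the premises.

log_audit_trail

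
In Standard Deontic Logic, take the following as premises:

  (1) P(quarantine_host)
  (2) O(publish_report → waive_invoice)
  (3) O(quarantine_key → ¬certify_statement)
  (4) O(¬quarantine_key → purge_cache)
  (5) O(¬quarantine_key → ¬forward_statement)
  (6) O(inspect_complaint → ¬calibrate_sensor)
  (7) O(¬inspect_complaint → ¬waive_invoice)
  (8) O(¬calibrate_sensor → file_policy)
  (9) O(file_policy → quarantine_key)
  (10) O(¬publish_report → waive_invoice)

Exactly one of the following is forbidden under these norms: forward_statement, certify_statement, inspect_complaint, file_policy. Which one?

By case analysis on publish_report: premise 2 gives O(publish_report → waive_invoice) and premise 10 gives O(¬publish_report → waive_invoice), so O(waive_invoice) either way.
The contrapositive of premise 7 (O(¬inspect_complaint → ¬waive_invoice)) is O(waive_invoice → inspect_complaint), and O(waive_invoice) is already established, so O(inspect_complaint).
Applying K to premise 6 (O(inspect_complaint → ¬calibrate_sensor)) and O(inspect_complaint) yields O(¬calibrate_sensor).
With premise 8, O(¬calibrate_sensor → file_policy), the K-axiom yields O(file_policy).
From O(file_policy) and premise 9, O(file_policy → quarantine_key), we obtain O(quarantine_key).
Applying K to premise 3 (O(quarantine_key → ¬certify_statement)) and O(quarantine_key) yields O(¬certify_statement).
So O(¬certify_statement) holds, i.e. certify_statement is forbidden. None of the other listed options is forbidden under the premises.

certify_statement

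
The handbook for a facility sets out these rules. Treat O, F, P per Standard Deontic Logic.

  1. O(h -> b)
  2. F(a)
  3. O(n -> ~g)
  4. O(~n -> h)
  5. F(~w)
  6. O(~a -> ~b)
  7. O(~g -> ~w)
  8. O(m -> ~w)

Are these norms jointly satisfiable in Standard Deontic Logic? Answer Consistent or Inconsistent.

Inconsistent

Premise 2 is F(a), i.e. O(~a).
Applying K to premise 6 (O(~a -> ~b)) and O(~a) yields O(~b).
Premise 1 is O(h -> b); contrapositively O(~b -> ~h). Since O(~b) holds, K gives O(~h).
The contrapositive of premise 4 (O(~n -> h)) is O(~h -> n), and O(~h) is already established, so O(n).
With premise 3, O(n -> ~g), the K-axiom yields O(~g).
With premise 7, O(~g -> ~w), the K-axiom yields O(~w).
However, F(~w) at premise 5 amounts to O(w).
We now have both O(~w) and O(w) — w is simultaneously obligatory and forbidden, violating the D-axiom.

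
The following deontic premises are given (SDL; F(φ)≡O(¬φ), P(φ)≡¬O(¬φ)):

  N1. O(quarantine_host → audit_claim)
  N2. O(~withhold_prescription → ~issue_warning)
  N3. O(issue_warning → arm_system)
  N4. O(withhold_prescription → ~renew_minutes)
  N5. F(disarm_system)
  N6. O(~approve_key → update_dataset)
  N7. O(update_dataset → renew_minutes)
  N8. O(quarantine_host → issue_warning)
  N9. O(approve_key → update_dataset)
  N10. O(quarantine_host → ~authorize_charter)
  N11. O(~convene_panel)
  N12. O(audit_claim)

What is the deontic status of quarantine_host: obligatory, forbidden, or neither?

Premises 6 and 9 cover both cases: O(~approve_key → update_dataset) and O(approve_key → update_dataset). Since ~approve_key ∨ approve_key is a tautology, O(update_dataset) follows.
Premise 7 is O(update_dataset → renew_minutes); since O(update_dataset), deontic closure gives O(renew_minutes).
Premise 4, O(withhold_prescription → ~renew_minutes), contraposes to O(renew_minutes → ~withhold_prescription); with O(renew_minutes) we get O(~withhold_prescription).
With premise 2, O(~withhold_prescription → ~issue_warning), the K-axiom yields O(~issue_warning).
The contrapositive of premise 8 (O(quarantine_host → issue_warning)) is O(~issue_warning → ~quarantine_host), and O(~issue_warning) is already established, so O(~quarantine_host).
Premises 1, 3, 5, 10, 11, 12 do not contribute to this derivation.
Thus O(~quarantine_host), which is F(quarantine_host): quarantine_host is forbidden.

Forbidden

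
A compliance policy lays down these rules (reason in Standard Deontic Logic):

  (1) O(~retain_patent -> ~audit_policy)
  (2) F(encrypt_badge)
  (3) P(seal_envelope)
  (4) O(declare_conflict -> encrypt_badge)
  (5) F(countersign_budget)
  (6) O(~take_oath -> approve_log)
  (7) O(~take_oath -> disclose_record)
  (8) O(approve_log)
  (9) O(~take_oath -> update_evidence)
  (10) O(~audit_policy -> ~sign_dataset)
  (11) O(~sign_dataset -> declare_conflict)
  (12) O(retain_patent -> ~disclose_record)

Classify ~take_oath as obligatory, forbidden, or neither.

Forbidden

Premise 2, F(encrypt_badge), is equivalent to O(~encrypt_badge).
Premise 4, O(declare_conflict -> encrypt_badge), contraposes to O(~encrypt_badge -> ~declare_conflict); with O(~encrypt_badge) we get O(~declare_conflict).
The contrapositive of premise 11 (O(~sign_dataset -> declare_conflict)) is O(~declare_conflict -> sign_dataset), and O(~declare_conflict) is already established, so O(sign_dataset).
The contrapositive of premise 10 (O(~audit_policy -> ~sign_dataset)) is O(sign_dataset -> audit_policy), and O(sign_dataset) is already established, so O(audit_policy).
Premise 1, O(~retain_patent -> ~audit_policy), contraposes to O(audit_policy -> retain_patent); with O(audit_policy) we get O(retain_patent).
With premise 12, O(retain_patent -> ~disclose_record), the K-axiom yields O(~disclose_record).
Premise 7, O(~take_oath -> disclose_record), contraposes to O(~disclose_record -> take_oath); with O(~disclose_record) we get O(take_oath).
Premises 3, 5, 6, 8, 9 do not contribute to this derivation.
Thus O(take_oath), which is F(~take_oath): ~take_oath is forbidden.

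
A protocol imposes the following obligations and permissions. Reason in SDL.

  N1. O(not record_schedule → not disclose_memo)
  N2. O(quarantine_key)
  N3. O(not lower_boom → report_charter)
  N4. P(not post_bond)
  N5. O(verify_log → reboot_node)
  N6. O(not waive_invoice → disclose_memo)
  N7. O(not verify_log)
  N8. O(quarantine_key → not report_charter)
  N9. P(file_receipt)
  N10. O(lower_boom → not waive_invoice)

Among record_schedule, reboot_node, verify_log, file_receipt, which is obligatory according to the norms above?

From premise 2 we have O(quarantine_key).
Applying K to premise 8 (O(quarantine_key → not report_charter)) and O(quarantine_key) yields O(not report_charter).
Premise 3, O(not lower_boom → report_charter), contraposes to O(not report_charter → lower_boom); with O(not report_charter) we get O(lower_boom).
Premise 10 is O(lower_boom → not waive_invoice); since O(lower_boom), deontic closure gives O(not waive_invoice).
From O(not waive_invoice) and premise 6, O(not waive_invoice → disclose_memo), we obtain O(disclose_memo).
The contrapositive of premise 1 (O(not record_schedule → not disclose_memo)) is O(disclose_memo → record_schedule), and O(disclose_memo) is already established, so O(record_schedule).
So O(record_schedule) holds — record_schedule is obligatory. None of the other listed options is made obligatory by any chain of premises.

record_schedule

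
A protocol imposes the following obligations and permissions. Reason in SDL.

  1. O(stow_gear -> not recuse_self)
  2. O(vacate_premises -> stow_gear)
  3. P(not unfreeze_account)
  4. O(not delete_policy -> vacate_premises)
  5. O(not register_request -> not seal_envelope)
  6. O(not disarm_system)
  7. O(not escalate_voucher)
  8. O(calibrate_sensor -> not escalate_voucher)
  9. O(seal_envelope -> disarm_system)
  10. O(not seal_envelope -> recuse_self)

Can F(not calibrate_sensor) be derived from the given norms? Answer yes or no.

Premise 8 is O(calibrate_sensor -> not escalate_voucher); even if O(not escalate_voucher) held, inferring O(calibrate_sensor) would be affirming the consequent — invalid.
No other premise forces O(calibrate_sensor). An ideal world satisfying every premise can still have not calibrate_sensor true, so F(not calibrate_sensor) is not derivable.

No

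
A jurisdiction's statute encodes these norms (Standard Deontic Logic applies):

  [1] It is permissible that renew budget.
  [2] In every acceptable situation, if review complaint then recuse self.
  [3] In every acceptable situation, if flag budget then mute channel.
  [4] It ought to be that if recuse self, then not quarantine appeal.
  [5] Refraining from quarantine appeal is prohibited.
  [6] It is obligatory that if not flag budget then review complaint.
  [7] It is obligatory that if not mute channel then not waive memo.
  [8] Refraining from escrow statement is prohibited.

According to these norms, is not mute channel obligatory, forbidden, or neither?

F(¬quarantine_appeal) at premise 5 means O(quarantine_appeal).
Premise 4 is O(recuse_self → ¬quarantine_appeal); contrapositively O(quarantine_appeal → ¬recuse_self). Since O(quarantine_appeal) holds, K gives O(¬recuse_self).
Premise 2, O(review_complaint → recuse_self), contraposes to O(¬recuse_self → ¬review_complaint); with O(¬recuse_self) we get O(¬review_complaint).
Premise 6, O(¬flag_budget → review_complaint), contraposes to O(¬review_complaint → flag_budget); with O(¬review_complaint) we get O(flag_budget).
With premise 3, O(flag_budget → mute_channel), the K-axiom yields O(mute_channel).
Premises 1, 7, 8 do not contribute to this derivation.
Thus O(mute_channel), which is F(¬mute_channel): ¬mute_channel is forbidden.

Forbidden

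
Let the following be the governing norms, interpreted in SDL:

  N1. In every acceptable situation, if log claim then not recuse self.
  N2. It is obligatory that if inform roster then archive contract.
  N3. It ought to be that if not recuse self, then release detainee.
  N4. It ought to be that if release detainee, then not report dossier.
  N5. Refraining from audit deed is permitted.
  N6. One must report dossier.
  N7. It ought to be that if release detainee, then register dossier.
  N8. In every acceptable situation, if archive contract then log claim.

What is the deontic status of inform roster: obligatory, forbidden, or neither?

Forbidden

Premise 6 gives O(report_dossier).
Premise 4, O(release_detainee → ¬report_dossier), contraposes to O(report_dossier → ¬release_detainee); with O(report_dossier) we get O(¬release_detainee).
Premise 3 is O(¬recuse_self → release_detainee); contrapositively O(¬release_detainee → recuse_self). Since O(¬release_detainee) holds, K gives O(recuse_self).
The contrapositive of premise 1 (O(log_claim → ¬recuse_self)) is O(recuse_self → ¬log_claim), and O(recuse_self) is already established, so O(¬log_claim).
Premise 8 is O(archive_contract → log_claim); contrapositively O(¬log_claim → ¬archive_contract). Since O(¬log_claim) holds, K gives O(¬archive_contract).
Premise 2, O(inform_roster → archive_contract), contraposes to O(¬archive_contract → ¬inform_roster); with O(¬archive_contract) we get O(¬inform_roster).
Premises 5, 7 do not contribute to this derivation.
Thus O(¬inform_roster), which is F(inform_roster): inform_roster is forbidden.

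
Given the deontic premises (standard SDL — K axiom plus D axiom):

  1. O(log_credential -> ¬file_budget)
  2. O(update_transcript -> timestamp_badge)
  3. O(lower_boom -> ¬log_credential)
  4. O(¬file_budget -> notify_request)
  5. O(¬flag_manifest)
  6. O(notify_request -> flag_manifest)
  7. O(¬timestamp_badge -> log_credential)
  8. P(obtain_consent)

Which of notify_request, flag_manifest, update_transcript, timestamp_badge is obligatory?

From premise 5 we have O(¬flag_manifest).
Premise 6, O(notify_request -> flag_manifest), contraposes to O(¬flag_manifest -> ¬notify_request); with O(¬flag_manifest) we get O(¬notify_request).
The contrapositive of premise 4 (O(¬file_budget -> notify_request)) is O(¬notify_request -> file_budget), and O(¬notify_request) is already established, so O(file_budget).
The contrapositive of premise 1 (O(log_credential -> ¬file_budget)) is O(file_budget -> ¬log_credential), and O(file_budget) is already established, so O(¬log_credential).
The contrapositive of premise 7 (O(¬timestamp_badge -> log_credential)) is O(¬log_credential -> timestamp_badge), and O(¬log_credential) is already established, so O(timestamp_badge).
So O(timestamp_badge) holds — timestamp_badge is obligatory. None of the other listed options is made obligatory by any chain of premises.

timestamp_badge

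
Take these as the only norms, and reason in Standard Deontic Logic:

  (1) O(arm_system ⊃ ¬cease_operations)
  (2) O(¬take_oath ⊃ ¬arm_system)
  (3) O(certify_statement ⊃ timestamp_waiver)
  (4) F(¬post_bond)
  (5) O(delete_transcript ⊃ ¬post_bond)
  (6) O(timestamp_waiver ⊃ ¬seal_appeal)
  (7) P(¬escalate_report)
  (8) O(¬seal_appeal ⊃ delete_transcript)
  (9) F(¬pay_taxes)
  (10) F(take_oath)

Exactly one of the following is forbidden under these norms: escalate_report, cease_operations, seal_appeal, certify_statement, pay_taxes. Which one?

Premise 4, F(¬post_bond), is equivalent to O(post_bond).
Premise 5, O(delete_transcript ⊃ ¬post_bond), contraposes to O(post_bond ⊃ ¬delete_transcript); with O(post_bond) we get O(¬delete_transcript).
The contrapositive of premise 8 (O(¬seal_appeal ⊃ delete_transcript)) is O(¬delete_transcript ⊃ seal_appeal), and O(¬delete_transcript) is already established, so O(seal_appeal).
The contrapositive of premise 6 (O(timestamp_waiver ⊃ ¬seal_appeal)) is O(seal_appeal ⊃ ¬timestamp_waiver), and O(seal_appeal) is already established, so O(¬timestamp_waiver).
Premise 3 is O(certify_statement ⊃ timestamp_waiver); contrapositively O(¬timestamp_waiver ⊃ ¬certify_statement). Since O(¬timestamp_waiver) holds, K gives O(¬certify_statement).
So O(¬certify_statement) holds, i.e. certify_statement is forbidden. None of the other listed options is forbidden under the premises.

certify_statement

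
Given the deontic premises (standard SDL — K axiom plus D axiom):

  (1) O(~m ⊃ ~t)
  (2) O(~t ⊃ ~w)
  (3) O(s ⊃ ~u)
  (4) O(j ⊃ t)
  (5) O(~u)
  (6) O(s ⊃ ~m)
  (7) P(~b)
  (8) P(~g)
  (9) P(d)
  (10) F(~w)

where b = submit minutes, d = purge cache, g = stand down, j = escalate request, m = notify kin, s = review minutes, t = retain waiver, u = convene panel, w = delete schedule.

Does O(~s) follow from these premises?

F(~w) at premise 10 means O(w).
The contrapositive of premise 2 (O(~t ⊃ ~w)) is O(w ⊃ t), and O(w) is already established, so O(t).
Premise 1, O(~m ⊃ ~t), contraposes to O(t ⊃ m); with O(t) we get O(m).
The contrapositive of premise 6 (O(s ⊃ ~m)) is O(m ⊃ ~s), and O(m) is already established, so O(~s).
Premises 3, 4, 5, 7, 8, 9 do not contribute to this derivation.
So O(~s) follows.

Yes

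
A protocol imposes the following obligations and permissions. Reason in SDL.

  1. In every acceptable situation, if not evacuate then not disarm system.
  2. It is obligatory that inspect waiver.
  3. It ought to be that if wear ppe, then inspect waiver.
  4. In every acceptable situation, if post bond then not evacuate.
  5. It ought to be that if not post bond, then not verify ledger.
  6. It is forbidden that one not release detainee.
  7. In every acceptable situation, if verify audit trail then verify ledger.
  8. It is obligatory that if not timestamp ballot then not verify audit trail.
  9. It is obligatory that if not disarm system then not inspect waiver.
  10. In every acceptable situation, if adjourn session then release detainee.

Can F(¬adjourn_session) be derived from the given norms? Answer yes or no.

Premise 10 is O(adjourn_session → release_detainee); even if O(release_detainee) held, inferring O(adjourn_session) would be affirming the consequent — invalid.
No other premise forces O(adjourn_session). An ideal world satisfying every premise can still have ¬adjourn_session true, so F(¬adjourn_session) is not derivable.

No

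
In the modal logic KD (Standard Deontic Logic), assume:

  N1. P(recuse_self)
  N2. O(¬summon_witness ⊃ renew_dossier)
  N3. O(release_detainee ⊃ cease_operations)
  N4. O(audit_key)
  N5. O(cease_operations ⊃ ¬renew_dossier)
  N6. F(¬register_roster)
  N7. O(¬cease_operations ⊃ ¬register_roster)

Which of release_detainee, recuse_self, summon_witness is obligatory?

Premise 6 is F(¬register_roster), i.e. O(register_roster).
The contrapositive of premise 7 (O(¬cease_operations ⊃ ¬register_roster)) is O(register_roster ⊃ cease_operations), and O(register_roster) is already established, so O(cease_operations).
With premise 5, O(cease_operations ⊃ ¬renew_dossier), the K-axiom yields O(¬renew_dossier).
The contrapositive of premise 2 (O(¬summon_witness ⊃ renew_dossier)) is O(¬renew_dossier ⊃ summon_witness), and O(¬renew_dossier) is already established, so O(summon_witness).
So O(summon_witness) holds — summon_witness is obligatory. None of the other listed options is made obligatory by any chain of premises.

summon_witness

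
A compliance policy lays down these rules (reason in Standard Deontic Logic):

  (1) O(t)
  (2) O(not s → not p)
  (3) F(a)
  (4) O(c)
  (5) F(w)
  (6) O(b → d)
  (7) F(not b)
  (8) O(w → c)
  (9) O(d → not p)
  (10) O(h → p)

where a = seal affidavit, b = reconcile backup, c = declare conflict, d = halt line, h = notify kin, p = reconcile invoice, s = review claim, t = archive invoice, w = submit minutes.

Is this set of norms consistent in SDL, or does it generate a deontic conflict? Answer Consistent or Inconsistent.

Premise 8 is O(w → c); even if O(c) held, inferring O(w) would be affirming the consequent — invalid.
So O(w) is not derivable, and the apparent clash with O(not w) does not arise.
A world satisfying every obligation exists (e.g. a=false, b=true, c=true, d=true, h=false, p=false, s=false, t=true, w=false); no atom is both obligatory and forbidden, so the set is consistent.

Consistent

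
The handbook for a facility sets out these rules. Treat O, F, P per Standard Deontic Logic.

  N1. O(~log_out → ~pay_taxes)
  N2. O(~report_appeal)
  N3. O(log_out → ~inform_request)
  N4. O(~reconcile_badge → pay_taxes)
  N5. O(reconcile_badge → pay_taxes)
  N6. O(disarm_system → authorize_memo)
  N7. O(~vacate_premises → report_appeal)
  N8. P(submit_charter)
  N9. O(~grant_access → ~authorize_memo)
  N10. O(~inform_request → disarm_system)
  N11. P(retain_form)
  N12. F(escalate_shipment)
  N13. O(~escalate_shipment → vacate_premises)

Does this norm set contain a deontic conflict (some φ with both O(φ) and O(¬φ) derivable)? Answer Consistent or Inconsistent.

Consistent

Premise 7 is O(~vacate_premises → report_appeal), but O(~vacate_premises) is not derivable from the premises, so it does not yield O(report_appeal).
So O(report_appeal) is not derivable, and the apparent clash with O(~report_appeal) does not arise.
A world satisfying every obligation exists (e.g. authorize_memo=true, disarm_system=true, escalate_shipment=false, grant_access=true, inform_request=false, log_out=true, pay_taxes=true, reconcile_badge=false, report_appeal=false, retain_form=false, submit_charter=false, vacate_premises=true); no atom is both obligatory and forbidden, so the set is consistent.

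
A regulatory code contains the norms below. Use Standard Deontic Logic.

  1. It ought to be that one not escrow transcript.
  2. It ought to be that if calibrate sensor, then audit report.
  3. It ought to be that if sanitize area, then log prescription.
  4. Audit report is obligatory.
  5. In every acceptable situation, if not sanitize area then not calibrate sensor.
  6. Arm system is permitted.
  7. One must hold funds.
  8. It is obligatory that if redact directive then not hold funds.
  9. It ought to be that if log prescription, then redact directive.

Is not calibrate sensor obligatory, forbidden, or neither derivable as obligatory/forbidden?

From premise 7 we have O(hold_funds).
Premise 8, O(redact_directive → ¬hold_funds), contraposes to O(hold_funds → ¬redact_directive); with O(hold_funds) we get O(¬redact_directive).
Premise 9, O(log_prescription → redact_directive), contraposes to O(¬redact_directive → ¬log_prescription); with O(¬redact_directive) we get O(¬log_prescription).
Premise 3 is O(sanitize_area → log_prescription); contrapositively O(¬log_prescription → ¬sanitize_area). Since O(¬log_prescription) holds, K gives O(¬sanitize_area).
Premise 5 is O(¬sanitize_area → ¬calibrate_sensor); since O(¬sanitize_area), deontic closure gives O(¬calibrate_sensor).
Premises 1, 2, 4, 6 do not contribute to this derivation.
Hence ¬calibrate_sensor is obligatory.

Obligatory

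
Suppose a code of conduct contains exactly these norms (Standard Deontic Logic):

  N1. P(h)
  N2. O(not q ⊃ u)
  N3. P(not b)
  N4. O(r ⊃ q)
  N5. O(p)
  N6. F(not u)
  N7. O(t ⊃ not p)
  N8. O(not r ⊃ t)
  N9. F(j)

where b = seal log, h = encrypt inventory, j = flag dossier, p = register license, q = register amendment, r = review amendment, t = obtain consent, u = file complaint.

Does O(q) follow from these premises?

From premise 5 we have O(p).
Premise 7 is O(t ⊃ not p); contrapositively O(p ⊃ not t). Since O(p) holds, K gives O(not t).
Premise 8, O(not r ⊃ t), contraposes to O(not t ⊃ r); with O(not t) we get O(r).
Applying K to premise 4 (O(r ⊃ q)) and O(r) yields O(q).
Premises 1, 2, 3, 6, 9 do not contribute to this derivation.
So O(q) follows.

Yes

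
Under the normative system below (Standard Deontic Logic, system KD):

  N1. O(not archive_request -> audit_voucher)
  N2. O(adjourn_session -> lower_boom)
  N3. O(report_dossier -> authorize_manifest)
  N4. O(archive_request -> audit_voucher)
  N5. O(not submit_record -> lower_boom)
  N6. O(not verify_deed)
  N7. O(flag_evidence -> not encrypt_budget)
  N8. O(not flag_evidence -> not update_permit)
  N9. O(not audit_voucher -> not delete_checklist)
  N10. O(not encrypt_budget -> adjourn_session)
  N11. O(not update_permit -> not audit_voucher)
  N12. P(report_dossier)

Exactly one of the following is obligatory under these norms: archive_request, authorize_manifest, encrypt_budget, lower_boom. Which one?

lower_boom

By case analysis on not archive_request: premise 1 gives O(not archive_request -> audit_voucher) and premise 4 gives O(archive_request -> audit_voucher), so O(audit_voucher) either way.
The contrapositive of premise 11 (O(not update_permit -> not audit_voucher)) is O(audit_voucher -> update_permit), and O(audit_voucher) is already established, so O(update_permit).
The contrapositive of premise 8 (O(not flag_evidence -> not update_permit)) is O(update_permit -> flag_evidence), and O(update_permit) is already established, so O(flag_evidence).
Applying K to premise 7 (O(flag_evidence -> not encrypt_budget)) and O(flag_evidence) yields O(not encrypt_budget).
Applying K to premise 10 (O(not encrypt_budget -> adjourn_session)) and O(not encrypt_budget) yields O(adjourn_session).
With premise 2, O(adjourn_session -> lower_boom), the K-axiom yields O(lower_boom).
So O(lower_boom) holds — lower_boom is obligatory. None of the other listed options is made obligatory by any chain of premises.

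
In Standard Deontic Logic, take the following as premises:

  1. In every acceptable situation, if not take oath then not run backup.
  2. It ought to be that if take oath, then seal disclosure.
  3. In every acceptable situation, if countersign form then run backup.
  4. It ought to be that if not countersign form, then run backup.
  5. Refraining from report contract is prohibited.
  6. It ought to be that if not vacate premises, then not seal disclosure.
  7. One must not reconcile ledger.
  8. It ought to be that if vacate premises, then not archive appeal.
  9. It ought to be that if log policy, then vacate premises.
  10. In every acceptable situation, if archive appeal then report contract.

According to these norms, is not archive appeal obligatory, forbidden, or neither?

Premises 3 and 4 cover both cases: O(countersign_form → run_backup) and O(¬countersign_form → run_backup). Since countersign_form ∨ ¬countersign_form is a tautology, O(run_backup) follows.
Premise 1, O(¬take_oath → ¬run_backup), contraposes to O(run_backup → take_oath); with O(run_backup) we get O(take_oath).
With premise 2, O(take_oath → seal_disclosure), the K-axiom yields O(seal_disclosure).
Premise 6 is O(¬vacate_premises → ¬seal_disclosure); contrapositively O(seal_disclosure → vacate_premises). Since O(seal_disclosure) holds, K gives O(vacate_premises).
Premise 8 is O(vacate_premises → ¬archive_appeal); since O(vacate_premises), deontic closure gives O(¬archive_appeal).
Premises 5, 7, 9, 10 do not contribute to this derivation.
Hence ¬archive_appeal is obligatory.

Obligatory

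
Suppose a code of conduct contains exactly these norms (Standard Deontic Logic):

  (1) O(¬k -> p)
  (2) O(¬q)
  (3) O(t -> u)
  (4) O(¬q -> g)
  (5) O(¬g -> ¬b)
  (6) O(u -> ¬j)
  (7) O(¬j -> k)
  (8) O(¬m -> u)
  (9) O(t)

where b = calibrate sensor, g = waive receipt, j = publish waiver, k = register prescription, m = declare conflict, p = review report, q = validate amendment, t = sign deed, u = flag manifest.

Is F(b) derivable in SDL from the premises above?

No

Premise 5 is O(¬g -> ¬b), but O(¬g) is not derivable from the premises, so it does not yield O(¬b).
No other premise forces O(¬b). An ideal world satisfying every premise can still have b true, so F(b) is not derivable.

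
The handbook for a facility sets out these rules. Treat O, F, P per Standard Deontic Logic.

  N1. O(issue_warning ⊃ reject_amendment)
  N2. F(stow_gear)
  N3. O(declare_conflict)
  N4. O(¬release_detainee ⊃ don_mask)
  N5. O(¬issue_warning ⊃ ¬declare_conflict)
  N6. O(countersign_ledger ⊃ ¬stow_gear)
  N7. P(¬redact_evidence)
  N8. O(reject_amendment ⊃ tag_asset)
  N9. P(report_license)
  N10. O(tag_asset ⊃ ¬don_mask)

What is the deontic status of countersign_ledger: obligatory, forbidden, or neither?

Premise 6 is O(countersign_ledger ⊃ ¬stow_gear); even if O(¬stow_gear) held, inferring O(countersign_ledger) would be affirming the consequent — invalid.
No premise or chain of K-axiom applications forces O(countersign_ledger), and none forces O(¬countersign_ledger). So countersign_ledger is neither obligatory nor forbidden under these norms.

Neither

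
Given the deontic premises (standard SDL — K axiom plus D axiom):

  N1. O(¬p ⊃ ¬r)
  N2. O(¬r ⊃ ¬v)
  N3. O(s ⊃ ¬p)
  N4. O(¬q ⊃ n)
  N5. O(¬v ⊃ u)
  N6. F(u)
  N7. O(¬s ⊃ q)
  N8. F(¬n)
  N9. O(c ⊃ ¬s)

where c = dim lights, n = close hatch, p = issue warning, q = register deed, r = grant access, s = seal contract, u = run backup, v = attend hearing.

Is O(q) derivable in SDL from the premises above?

Yes

Premise 6 is F(u), i.e. O(¬u).
The contrapositive of premise 5 (O(¬v ⊃ u)) is O(¬u ⊃ v), and O(¬u) is already established, so O(v).
Premise 2 is O(¬r ⊃ ¬v); contrapositively O(v ⊃ r). Since O(v) holds, K gives O(r).
Premise 1 is O(¬p ⊃ ¬r); contrapositively O(r ⊃ p). Since O(r) holds, K gives O(p).
Premise 3, O(s ⊃ ¬p), contraposes to O(p ⊃ ¬s); with O(p) we get O(¬s).
Applying K to premise 7 (O(¬s ⊃ q)) and O(¬s) yields O(q).
Premises 4, 8, 9 do not contribute to this derivation.
So O(q) follows.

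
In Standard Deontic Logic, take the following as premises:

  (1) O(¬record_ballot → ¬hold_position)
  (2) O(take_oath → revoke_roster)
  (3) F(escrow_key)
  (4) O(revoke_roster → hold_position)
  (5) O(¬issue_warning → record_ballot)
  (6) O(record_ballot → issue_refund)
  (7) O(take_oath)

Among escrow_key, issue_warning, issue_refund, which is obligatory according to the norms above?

issue_refund

From premise 7 we have O(take_oath).
From O(take_oath) and premise 2, O(take_oath → revoke_roster), we obtain O(revoke_roster).
Premise 4 is O(revoke_roster → hold_position); since O(revoke_roster), deontic closure gives O(hold_position).
Premise 1, O(¬record_ballot → ¬hold_position), contraposes to O(hold_position → record_ballot); with O(hold_position) we get O(record_ballot).
Premise 6 is O(record_ballot → issue_refund); since O(record_ballot), deontic closure gives O(issue_refund).
So O(issue_refund) holds — issue_refund is obligatory. None of the other listed options is made obligatory by any chain of premises.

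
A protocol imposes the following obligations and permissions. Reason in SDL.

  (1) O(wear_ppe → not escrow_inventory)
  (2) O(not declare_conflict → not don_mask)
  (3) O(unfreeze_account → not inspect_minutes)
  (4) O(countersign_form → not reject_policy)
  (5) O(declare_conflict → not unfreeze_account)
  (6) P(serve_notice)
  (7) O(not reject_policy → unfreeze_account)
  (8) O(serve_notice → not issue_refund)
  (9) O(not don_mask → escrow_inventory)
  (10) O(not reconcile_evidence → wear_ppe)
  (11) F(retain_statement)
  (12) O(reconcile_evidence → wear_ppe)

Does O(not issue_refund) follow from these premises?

No

Premise 8 is O(serve_notice → not issue_refund), but O(serve_notice) is not derivable from the premises (the permission P(serve_notice) asserts only not O(not serve_notice), not O(serve_notice)), so it does not yield O(not issue_refund).
No other premise forces O(not issue_refund). An ideal world satisfying every premise can still have not issue_refund false, so O(not issue_refund) is not derivable.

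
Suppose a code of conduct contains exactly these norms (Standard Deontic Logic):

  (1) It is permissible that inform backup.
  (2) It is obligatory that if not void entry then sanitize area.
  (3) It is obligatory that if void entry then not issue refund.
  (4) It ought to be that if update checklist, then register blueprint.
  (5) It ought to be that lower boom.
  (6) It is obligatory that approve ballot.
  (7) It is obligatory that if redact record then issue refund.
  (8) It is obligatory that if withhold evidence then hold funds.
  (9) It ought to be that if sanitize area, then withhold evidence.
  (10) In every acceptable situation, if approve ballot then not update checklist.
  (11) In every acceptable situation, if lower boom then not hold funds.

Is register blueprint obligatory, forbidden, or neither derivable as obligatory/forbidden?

Neither

Premise 4 is O(update_checklist → register_blueprint), but O(update_checklist) is not derivable from the premises, so it does not yield O(register_blueprint).
No premise or chain of K-axiom applications forces O(register_blueprint), and none forces O(¬register_blueprint). So register_blueprint is neither obligatory nor forbidden under these norms.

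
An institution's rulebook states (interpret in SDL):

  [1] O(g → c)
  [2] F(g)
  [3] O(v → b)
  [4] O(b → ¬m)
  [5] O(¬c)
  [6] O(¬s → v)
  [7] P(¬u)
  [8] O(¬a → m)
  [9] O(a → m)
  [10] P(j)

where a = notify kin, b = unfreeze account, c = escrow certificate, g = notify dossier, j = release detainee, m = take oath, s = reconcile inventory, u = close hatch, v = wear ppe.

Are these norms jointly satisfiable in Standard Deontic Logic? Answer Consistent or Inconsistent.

Premise 1 is O(g → c), but O(g) is not derivable from the premises, so it does not yield O(c).
So O(c) is not derivable, and the apparent clash with O(¬c) does not arise.
A world satisfying every obligation exists (e.g. a=false, b=false, c=false, g=false, j=false, m=true, s=true, u=false, v=false); no atom is both obligatory and forbidden, so the set is consistent.

Consistent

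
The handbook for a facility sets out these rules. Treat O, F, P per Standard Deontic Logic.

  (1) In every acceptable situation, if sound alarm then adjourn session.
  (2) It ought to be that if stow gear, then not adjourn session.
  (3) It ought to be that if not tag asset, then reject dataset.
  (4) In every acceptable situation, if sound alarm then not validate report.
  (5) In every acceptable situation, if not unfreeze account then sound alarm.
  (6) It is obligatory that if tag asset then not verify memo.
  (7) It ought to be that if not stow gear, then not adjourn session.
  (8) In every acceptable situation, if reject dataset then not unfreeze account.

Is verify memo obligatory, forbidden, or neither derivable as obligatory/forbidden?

Forbidden

Premises 7 and 2 cover both cases: O(¬stow_gear → ¬adjourn_session) and O(stow_gear → ¬adjourn_session). Since ¬stow_gear ∨ stow_gear is a tautology, O(¬adjourn_session) follows.
Premise 1, O(sound_alarm → adjourn_session), contraposes to O(¬adjourn_session → ¬sound_alarm); with O(¬adjourn_session) we get O(¬sound_alarm).
The contrapositive of premise 5 (O(¬unfreeze_account → sound_alarm)) is O(¬sound_alarm → unfreeze_account), and O(¬sound_alarm) is already established, so O(unfreeze_account).
Premise 8, O(reject_dataset → ¬unfreeze_account), contraposes to O(unfreeze_account → ¬reject_dataset); with O(unfreeze_account) we get O(¬reject_dataset).
Premise 3 is O(¬tag_asset → reject_dataset); contrapositively O(¬reject_dataset → tag_asset). Since O(¬reject_dataset) holds, K gives O(tag_asset).
Applying K to premise 6 (O(tag_asset → ¬verify_memo)) and O(tag_asset) yields O(¬verify_memo).
Premise 4 does not contribute to this derivation.
Thus O(¬verify_memo), which is F(verify_memo): verify_memo is forbidden.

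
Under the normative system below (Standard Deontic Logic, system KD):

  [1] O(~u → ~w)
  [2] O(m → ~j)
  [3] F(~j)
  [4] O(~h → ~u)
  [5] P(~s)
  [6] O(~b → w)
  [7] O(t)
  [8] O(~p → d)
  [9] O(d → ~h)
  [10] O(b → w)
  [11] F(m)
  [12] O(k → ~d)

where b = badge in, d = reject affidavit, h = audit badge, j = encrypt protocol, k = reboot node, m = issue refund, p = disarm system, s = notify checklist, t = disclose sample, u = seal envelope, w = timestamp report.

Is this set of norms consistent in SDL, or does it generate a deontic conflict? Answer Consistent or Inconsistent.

Premise 2 is O(m → ~j), but O(m) is not derivable from the premises, so it does not yield O(~j).
So O(~j) is not derivable, and the apparent clash with O(j) does not arise.
A world satisfying every obligation exists (e.g. b=false, d=false, h=true, j=true, k=false, m=false, p=true, s=false, t=true, u=true, w=true); no atom is both obligatory and forbidden, so the set is consistent.

Consistent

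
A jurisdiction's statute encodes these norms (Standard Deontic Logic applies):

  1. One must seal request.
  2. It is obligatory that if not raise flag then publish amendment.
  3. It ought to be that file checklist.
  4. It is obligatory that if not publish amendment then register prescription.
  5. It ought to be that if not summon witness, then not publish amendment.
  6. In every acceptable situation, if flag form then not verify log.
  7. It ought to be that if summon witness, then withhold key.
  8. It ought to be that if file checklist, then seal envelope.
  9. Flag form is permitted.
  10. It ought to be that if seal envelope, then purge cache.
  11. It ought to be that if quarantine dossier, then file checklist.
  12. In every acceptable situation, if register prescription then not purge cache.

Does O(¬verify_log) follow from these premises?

No

Premise 6 is O(flag_form → ¬verify_log), but O(flag_form) is not derivable from the premises (the permission P(flag_form) asserts only ¬O(¬flag_form), not O(flag_form)), so it does not yield O(¬verify_log).
No other premise forces O(¬verify_log). An ideal world satisfying every premise can still have ¬verify_log false, so O(¬verify_log) is not derivable.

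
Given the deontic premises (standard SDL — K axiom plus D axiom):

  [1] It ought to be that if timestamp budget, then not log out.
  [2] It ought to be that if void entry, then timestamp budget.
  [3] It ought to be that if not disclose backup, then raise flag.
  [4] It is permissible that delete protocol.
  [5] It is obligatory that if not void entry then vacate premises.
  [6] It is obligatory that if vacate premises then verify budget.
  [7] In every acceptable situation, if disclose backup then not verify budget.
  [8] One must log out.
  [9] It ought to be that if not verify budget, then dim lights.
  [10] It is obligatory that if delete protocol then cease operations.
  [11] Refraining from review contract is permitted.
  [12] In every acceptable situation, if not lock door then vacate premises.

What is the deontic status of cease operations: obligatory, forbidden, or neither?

Neither

Premise 10 is O(delete_protocol → cease_operations), but O(delete_protocol) is not derivable from the premises (the permission P(delete_protocol) asserts only ¬O(¬delete_protocol), not O(delete_protocol)), so it does not yield O(cease_operations).
No premise or chain of K-axiom applications forces O(cease_operations), and none forces O(¬cease_operations). So cease_operations is neither obligatory nor forbidden under these norms.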